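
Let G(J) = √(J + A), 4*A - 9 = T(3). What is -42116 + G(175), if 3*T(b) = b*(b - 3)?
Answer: -42116 + √709/2 ≈ -42103.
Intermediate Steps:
T(b) = b*(-3 + b)/3 (T(b) = (b*(b - 3))/3 = (b*(-3 + b))/3 = b*(-3 + b)/3)
A = 9/4 (A = 9/4 + ((⅓)*3*(-3 + 3))/4 = 9/4 + ((⅓)*3*0)/4 = 9/4 + (¼)*0 = 9/4 + 0 = 9/4 ≈ 2.2500)
G(J) = √(9/4 + J) (G(J) = √(J + 9/4) = √(9/4 + J))
-42116 + G(175) = -42116 + √(9 + 4*175)/2 = -42116 + √(9 + 700)/2 = -42116 + √709/2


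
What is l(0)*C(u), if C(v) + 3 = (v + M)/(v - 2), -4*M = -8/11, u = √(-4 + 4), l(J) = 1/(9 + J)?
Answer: -34/99 ≈ -0.34343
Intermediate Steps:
u = 0 (u = √0 = 0)
M = 2/11 (M = -(-2)/11 = -¼*(-8/11) = 2/11 ≈ 0.18182)
C(v) = -3 + (2/11 + v)/(-2 + v) (C(v) = -3 + (v + 2/11)/(v - 2) = -3 + (2/11 + v)/(-2 + v))
l(0)*C(u) = (2*(34 - 11*0)/(11*(-2 + 0)))/(9 + 0) = ((2/11)*(34 + 0)/(-2))/9 = ((2/11)*(-½)*34)/9 = (⅑)*(-34/11) = -34/99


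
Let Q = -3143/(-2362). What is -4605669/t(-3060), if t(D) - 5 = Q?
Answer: -10878590178/14953 ≈ -7.2752e+5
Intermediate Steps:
Q = 3143/2362 (Q = -3143*(-1/2362) = 3143/2362 ≈ 1.3307)
t(D) = 14953/2362 (t(D) = 5 + 3143/2362 = 14953/2362)
-4605669/t(-3060) = -4605669/14953/2362 = -4605669*2362/14953 = -10878590178/14953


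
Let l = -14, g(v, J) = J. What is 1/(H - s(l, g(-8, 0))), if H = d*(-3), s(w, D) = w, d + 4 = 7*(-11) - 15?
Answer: 1/302 ≈ 0.0033113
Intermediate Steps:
d = -96 (d = -4 + (7*(-11) - 15) = -4 + (-77 - 15) = -4 - 92 = -96)
H = 288 (H = -96*(-3) = 288)
1/(H - s(l, g(-8, 0))) = 1/(288 - 1*(-14)) = 1/(288 + 14) = 1/302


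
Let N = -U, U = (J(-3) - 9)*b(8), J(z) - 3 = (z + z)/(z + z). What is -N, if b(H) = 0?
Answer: 0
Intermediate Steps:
J(z) = 4 (J(z) = 3 + (z + z)/(z + z) = 3 + (2*z)/((2*z)) = 3 + (2*z)*(1/(2*z)) = 3 + 1 = 4)
U = 0 (U = (4 - 9)*0 = -5*0 = 0)
N = 0 (N = -1*0 = 0)
-N = -1*0 = 0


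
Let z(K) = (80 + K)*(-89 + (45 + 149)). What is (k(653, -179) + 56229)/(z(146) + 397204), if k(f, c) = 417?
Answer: 28323/210467 ≈ 0.13457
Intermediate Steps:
z(K) = 8400 + 105*K (z(K) = (80 + K)*(-89 + 194) = (80 + K)*105 = 8400 + 105*K)
(k(653, -179) + 56229)/(z(146) + 397204) = (417 + 56229)/((8400 + 105*146) + 397204) = 56646/((8400 + 15330) + 397204) = 56646/(23730 + 397204) = 56646/420934 = 56646*(1/420934) = 28323/210467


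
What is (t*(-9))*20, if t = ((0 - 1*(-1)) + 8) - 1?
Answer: -1440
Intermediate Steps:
t = 8 (t = ((0 + 1) + 8) - 1 = (1 + 8) - 1 = 9 - 1 = 8)
(t*(-9))*20 = (8*(-9))*20 = -72*20 = -1440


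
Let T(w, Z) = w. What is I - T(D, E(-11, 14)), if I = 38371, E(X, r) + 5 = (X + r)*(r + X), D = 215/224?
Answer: 8594889/224 ≈ 38370.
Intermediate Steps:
D = 215/224 (D = 215*(1/224) = 215/224 ≈ 0.95982)
E(X, r) = -5 + (X + r)² (E(X, r) = -5 + (X + r)*(r + X) = -5 + (X + r)*(X + r) = -5 + (X + r)²)
I - T(D, E(-11, 14)) = 38371 - 1*215/224 = 38371 - 215/224 = 8594889/224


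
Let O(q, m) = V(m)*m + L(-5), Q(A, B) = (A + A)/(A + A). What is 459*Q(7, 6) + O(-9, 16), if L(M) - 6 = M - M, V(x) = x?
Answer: 721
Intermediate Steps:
L(M) = 6 (L(M) = 6 + (M - M) = 6 + 0 = 6)
Q(A, B) = 1 (Q(A, B) = (2*A)/((2*A)) = (2*A)*(1/(2*A)) = 1)
O(q, m) = 6 + m**2 (O(q, m) = m*m + 6 = m**2 + 6 = 6 + m**2)
459*Q(7, 6) + O(-9, 16) = 459*1 + (6 + 16**2) = 459 + (6 + 256) = 459 + 262 = 721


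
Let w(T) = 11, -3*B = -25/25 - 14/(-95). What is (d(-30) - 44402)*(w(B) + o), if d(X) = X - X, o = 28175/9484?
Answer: -2941610299/4742 ≈ -6.2033e+5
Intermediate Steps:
o = 28175/9484 (o = 28175*(1/9484) = 28175/9484 ≈ 2.9708)
B = 27/95 (B = -(-25/25 - 14/(-95))/3 = -(-25*1/25 - 14*(-1/95))/3 = -(-1 + 14/95)/3 = -⅓*(-81/95) = 27/95 ≈ 0.28421)
d(X) = 0
(d(-30) - 44402)*(w(B) + o) = (0 - 44402)*(11 + 28175/9484) = -44402*132499/9484 = -2941610299/4742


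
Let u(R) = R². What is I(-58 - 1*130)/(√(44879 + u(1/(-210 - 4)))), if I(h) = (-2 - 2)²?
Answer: 3424*√2055278685/2055278685 ≈ 0.075526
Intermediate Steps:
I(h) = 16 (I(h) = (-4)² = 16)
I(-58 - 1*130)/(√(44879 + u(1/(-210 - 4)))) = 16/(√(44879 + (1/(-210 - 4))²)) = 16/(√(44879 + (1/(-214))²)) = 16/(√(44879 + (-1/214)²)) = 16/(√(44879 + 1/45796)) = 16/(√(2055278685/45796)) = 16/((√2055278685/214)) = 16*(214*√2055278685/2055278685) = 3424*√2055278685/2055278685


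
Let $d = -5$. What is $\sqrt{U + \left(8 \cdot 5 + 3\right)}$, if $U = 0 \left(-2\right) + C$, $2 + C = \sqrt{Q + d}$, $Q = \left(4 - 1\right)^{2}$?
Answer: $\sqrt{43} \approx 6.5574$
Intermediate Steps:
$Q = 9$ ($Q = 3^{2} = 9$)
$C = 0$ ($C = -2 + \sqrt{9 - 5} = -2 + \sqrt{4} = -2 + 2 = 0$)
$U = 0$ ($U = 0 \left(-2\right) + 0 = 0 + 0 = 0$)
$\sqrt{U + \left(8 \cdot 5 + 3\right)} = \sqrt{0 + \left(8 \cdot 5 + 3\right)} = \sqrt{0 + \left(40 + 3\right)} = \sqrt{0 + 43} = \sqrt{43}$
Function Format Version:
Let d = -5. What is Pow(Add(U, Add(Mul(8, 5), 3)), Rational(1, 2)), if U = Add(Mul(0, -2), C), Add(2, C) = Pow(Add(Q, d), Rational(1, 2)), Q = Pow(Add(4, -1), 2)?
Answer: Pow(43, Rational(1, 2)) ≈ 6.5574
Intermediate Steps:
Q = 9 (Q = Pow(3, 2) = 9)
C = 0 (C = Add(-2, Pow(Add(9, -5), Rational(1, 2))) = Add(-2, Pow(4, Rational(1, 2))) = Add(-2, 2) = 0)
U = 0 (U = Add(Mul(0, -2), 0) = Add(0, 0) = 0)
Pow(Add(U, Add(Mul(8, 5), 3)), Rational(1, 2)) = Pow(Add(0, Add(Mul(8, 5), 3)), Rational(1, 2)) = Pow(Add(0, Add(40, 3)), Rational(1, 2)) = Pow(Add(0, 43), Rational(1, 2)) = Pow(43, Rational(1, 2))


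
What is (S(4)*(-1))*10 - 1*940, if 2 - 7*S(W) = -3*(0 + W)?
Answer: -960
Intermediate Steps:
S(W) = 2/7 + 3*W/7 (S(W) = 2/7 - (-3)*(0 + W)/7 = 2/7 - (-3)*W/7 = 2/7 + 3*W/7)
(S(4)*(-1))*10 - 1*940 = ((2/7 + (3/7)*4)*(-1))*10 - 1*940 = ((2/7 + 12/7)*(-1))*10 - 940 = (2*(-1))*10 - 940 = -2*10 - 940 = -20 - 940 = -960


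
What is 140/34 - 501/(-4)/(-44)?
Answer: 3803/2992 ≈ 1.2711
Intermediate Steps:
140/34 - 501/(-4)/(-44) = 140*(1/34) - 501*(-¼)*(-1/44) = 70/17 + (501/4)*(-1/44) = 70/17 - 501/176 = 3803/2992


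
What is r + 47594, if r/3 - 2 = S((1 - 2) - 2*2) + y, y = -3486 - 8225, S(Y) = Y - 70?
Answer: 12242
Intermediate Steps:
S(Y) = -70 + Y
y = -11711
r = -35352 (r = 6 + 3*((-70 + ((1 - 2) - 2*2)) - 11711) = 6 + 3*((-70 + (-1 - 4)) - 11711) = 6 + 3*((-70 - 5) - 11711) = 6 + 3*(-75 - 11711) = 6 + 3*(-11786) = 6 - 35358 = -35352)
r + 47594 = -35352 + 47594 = 12242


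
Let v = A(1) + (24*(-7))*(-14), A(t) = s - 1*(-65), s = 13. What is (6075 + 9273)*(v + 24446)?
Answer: 412492848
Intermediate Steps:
A(t) = 78 (A(t) = 13 - 1*(-65) = 13 + 65 = 78)
v = 2430 (v = 78 + (24*(-7))*(-14) = 78 - 168*(-14) = 78 + 2352 = 2430)
(6075 + 9273)*(v + 24446) = (6075 + 9273)*(2430 + 24446) = 15348*26876 = 412492848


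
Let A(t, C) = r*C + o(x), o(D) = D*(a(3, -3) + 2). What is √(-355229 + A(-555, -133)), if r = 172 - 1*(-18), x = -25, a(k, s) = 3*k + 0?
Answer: I*√380774 ≈ 617.07*I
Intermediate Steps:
a(k, s) = 3*k
o(D) = 11*D (o(D) = D*(3*3 + 2) = D*(9 + 2) = D*11 = 11*D)
r = 190 (r = 172 + 18 = 190)
A(t, C) = -275 + 190*C (A(t, C) = 190*C + 11*(-25) = 190*C - 275 = -275 + 190*C)
√(-355229 + A(-555, -133)) = √(-355229 + (-275 + 190*(-133))) = √(-355229 + (-275 - 25270)) = √(-355229 - 25545) = √(-380774) = I*√380774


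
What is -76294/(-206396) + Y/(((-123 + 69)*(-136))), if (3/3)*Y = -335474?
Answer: -8585023571/189471528 ≈ -45.310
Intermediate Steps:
Y = -335474
-76294/(-206396) + Y/(((-123 + 69)*(-136))) = -76294/(-206396) - 335474*(-1/(136*(-123 + 69))) = -76294*(-1/206396) - 335474/((-54*(-136))) = 38147/103198 - 335474/7344 = 38147/103198 - 335474*1/7344 = 38147/103198 - 167737/3672 = -8585023571/189471528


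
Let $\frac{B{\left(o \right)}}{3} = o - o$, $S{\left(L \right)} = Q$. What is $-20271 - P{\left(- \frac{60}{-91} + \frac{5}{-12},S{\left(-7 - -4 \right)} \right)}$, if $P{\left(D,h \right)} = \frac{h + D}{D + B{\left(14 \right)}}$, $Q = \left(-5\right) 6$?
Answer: $- \frac{1067864}{53} \approx -20148.0$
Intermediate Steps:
$Q = -30$
$S{\left(L \right)} = -30$
$B{\left(o \right)} = 0$ ($B{\left(o \right)} = 3 \left(o - o\right) = 3 \cdot 0 = 0$)
$P{\left(D,h \right)} = \frac{D + h}{D}$ ($P{\left(D,h \right)} = \frac{h + D}{D + 0} = \frac{D + h}{D}$)
$-20271 - P{\left(- \frac{60}{-91} + \frac{5}{-12},S{\left(-7 - -4 \right)} \right)} = -20271 - \frac{\left(- \frac{60}{-91} + \frac{5}{-12}\right) - 30}{- \frac{60}{-91} + \frac{5}{-12}} = -20271 - \frac{\left(\left(-60\right) \left(- \frac{1}{91}\right) + 5 \left(- \frac{1}{12}\right)\right) - 30}{\left(-60\right) \left(- \frac{1}{91}\right) + 5 \left(- \frac{1}{12}\right)} = -20271 - \frac{\left(\frac{60}{91} - \frac{5}{12}\right) - 30}{\frac{60}{91} - \frac{5}{12}} = -20271 - \frac{\frac{265}{1092} - 30}{\frac{265}{1092}} = -20271 - \frac{1092}{265} \left(- \frac{32495}{1092}\right) = -20271 - - \frac{6499}{53} = -20271 + \frac{6499}{53} = - \frac{1067864}{53}$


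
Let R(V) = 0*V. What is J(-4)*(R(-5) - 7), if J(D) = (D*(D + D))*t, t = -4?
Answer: 896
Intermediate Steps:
R(V) = 0
J(D) = -8*D² (J(D) = (D*(D + D))*(-4) = (D*(2*D))*(-4) = (2*D²)*(-4) = -8*D²)
J(-4)*(R(-5) - 7) = (-8*(-4)²)*(0 - 7) = -8*16*(-7) = -128*(-7) = 896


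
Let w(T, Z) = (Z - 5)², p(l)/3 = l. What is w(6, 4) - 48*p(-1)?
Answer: 145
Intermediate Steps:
p(l) = 3*l
w(T, Z) = (-5 + Z)²
w(6, 4) - 48*p(-1) = (-5 + 4)² - 144*(-1) = (-1)² - 48*(-3) = 1 + 144 = 145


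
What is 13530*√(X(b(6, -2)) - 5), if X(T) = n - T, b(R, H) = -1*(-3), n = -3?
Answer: 13530*I*√11 ≈ 44874.0*I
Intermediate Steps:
b(R, H) = 3
X(T) = -3 - T
13530*√(X(b(6, -2)) - 5) = 13530*√((-3 - 1*3) - 5) = 13530*√((-3 - 3) - 5) = 13530*√(-6 - 5) = 13530*√(-11) = 13530*(I*√11) = 13530*I*√11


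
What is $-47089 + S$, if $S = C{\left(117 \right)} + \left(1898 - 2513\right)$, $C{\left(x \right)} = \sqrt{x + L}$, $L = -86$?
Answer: $-47704 + \sqrt{31} \approx -47698.0$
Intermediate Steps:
$C{\left(x \right)} = \sqrt{-86 + x}$ ($C{\left(x \right)} = \sqrt{x - 86} = \sqrt{-86 + x}$)
$S = -615 + \sqrt{31}$ ($S = \sqrt{-86 + 117} + \left(1898 - 2513\right) = \sqrt{31} + \left(1898 - 2513\right) = \sqrt{31} - 615 = -615 + \sqrt{31} \approx -609.43$)
$-47089 + S = -47089 - \left(615 - \sqrt{31}\right) = -47704 + \sqrt{31}$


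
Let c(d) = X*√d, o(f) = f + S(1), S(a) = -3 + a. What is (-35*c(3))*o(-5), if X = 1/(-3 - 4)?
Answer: -35*√3 ≈ -60.622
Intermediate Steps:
o(f) = -2 + f (o(f) = f + (-3 + 1) = f - 2 = -2 + f)
X = -⅐ (X = 1/(-7) = -⅐ ≈ -0.14286)
c(d) = -√d/7
(-35*c(3))*o(-5) = (-(-5)*√3)*(-2 - 5) = (5*√3)*(-7) = -35*√3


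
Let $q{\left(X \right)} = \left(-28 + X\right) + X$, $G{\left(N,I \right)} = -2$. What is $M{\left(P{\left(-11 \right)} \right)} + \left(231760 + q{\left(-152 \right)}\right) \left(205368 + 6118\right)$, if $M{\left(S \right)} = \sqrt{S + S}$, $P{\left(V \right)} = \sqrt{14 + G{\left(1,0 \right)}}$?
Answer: $48943782008 + 2 \sqrt[4]{3} \approx 4.8944 \cdot 10^{10}$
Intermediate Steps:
$q{\left(X \right)} = -28 + 2 X$
$P{\left(V \right)} = 2 \sqrt{3}$ ($P{\left(V \right)} = \sqrt{14 - 2} = \sqrt{12} = 2 \sqrt{3}$)
$M{\left(S \right)} = \sqrt{2} \sqrt{S}$ ($M{\left(S \right)} = \sqrt{2 S} = \sqrt{2} \sqrt{S}$)
$M{\left(P{\left(-11 \right)} \right)} + \left(231760 + q{\left(-152 \right)}\right) \left(205368 + 6118\right) = \sqrt{2} \sqrt{2 \sqrt{3}} + \left(231760 + \left(-28 + 2 \left(-152\right)\right)\right) \left(205368 + 6118\right) = \sqrt{2} \sqrt{2} \sqrt[4]{3} + \left(231760 - 332\right) 211486 = 2 \sqrt[4]{3} + \left(231760 - 332\right) 211486 = 2 \sqrt[4]{3} + 231428 \cdot 211486 = 2 \sqrt[4]{3} + 48943782008 = 48943782008 + 2 \sqrt[4]{3}$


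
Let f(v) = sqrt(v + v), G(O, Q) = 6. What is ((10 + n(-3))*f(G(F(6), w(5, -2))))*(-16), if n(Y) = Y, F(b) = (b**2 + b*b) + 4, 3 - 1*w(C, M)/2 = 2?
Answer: -224*sqrt(3) ≈ -387.98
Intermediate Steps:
w(C, M) = 2 (w(C, M) = 6 - 2*2 = 6 - 4 = 2)
F(b) = 4 + 2*b**2 (F(b) = (b**2 + b**2) + 4 = 2*b**2 + 4 = 4 + 2*b**2)
f(v) = sqrt(2)*sqrt(v) (f(v) = sqrt(2*v) = sqrt(2)*sqrt(v))
((10 + n(-3))*f(G(F(6), w(5, -2))))*(-16) = ((10 - 3)*(sqrt(2)*sqrt(6)))*(-16) = (7*(2*sqrt(3)))*(-16) = (14*sqrt(3))*(-16) = -224*sqrt(3)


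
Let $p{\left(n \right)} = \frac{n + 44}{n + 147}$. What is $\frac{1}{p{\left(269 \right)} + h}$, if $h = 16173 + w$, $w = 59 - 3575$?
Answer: $\frac{416}{5265625} \approx 7.9003 \cdot 10^{-5}$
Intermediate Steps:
$w = -3516$ ($w = 59 - 3575 = -3516$)
$p{\left(n \right)} = \frac{44 + n}{147 + n}$
$h = 12657$ ($h = 16173 - 3516 = 12657$)
$\frac{1}{p{\left(269 \right)} + h} = \frac{1}{\frac{44 + 269}{147 + 269} + 12657} = \frac{1}{\frac{1}{416} \cdot 313 + 12657} = \frac{1}{\frac{313}{416} + 12657} = \frac{1}{\frac{5265625}{416}} = \frac{416}{5265625}$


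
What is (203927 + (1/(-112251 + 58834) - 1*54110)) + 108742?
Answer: 13811446102/53417 ≈ 2.5856e+5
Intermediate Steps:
(203927 + (1/(-112251 + 58834) - 1*54110)) + 108742 = (203927 + (1/(-53417) - 54110)) + 108742 = (203927 + (-1/53417 - 54110)) + 108742 = (203927 - 2890393871/53417) + 108742 = 8002774688/53417 + 108742 = 13811446102/53417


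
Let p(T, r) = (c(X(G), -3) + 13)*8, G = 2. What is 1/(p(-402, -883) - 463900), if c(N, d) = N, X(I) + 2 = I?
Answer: -1/463796 ≈ -2.1561e-6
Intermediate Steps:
X(I) = -2 + I
p(T, r) = 104 (p(T, r) = ((-2 + 2) + 13)*8 = (0 + 13)*8 = 13*8 = 104)
1/(p(-402, -883) - 463900) = 1/(104 - 463900) = 1/(-463796) = -1/463796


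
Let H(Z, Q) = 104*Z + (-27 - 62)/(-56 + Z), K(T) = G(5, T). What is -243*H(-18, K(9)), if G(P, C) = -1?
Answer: 33640677/74 ≈ 4.5460e+5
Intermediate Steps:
K(T) = -1
H(Z, Q) = -89/(-56 + Z) + 104*Z (H(Z, Q) = 104*Z - 89/(-56 + Z) = -89/(-56 + Z) + 104*Z)
-243*H(-18, K(9)) = -243*(-89 - 5824*(-18) + 104*(-18)**2)/(-56 - 18) = -243*(-89 + 104832 + 104*324)/(-74) = -(-243)*(-89 + 104832 + 33696)/74 = -(-243)*138439/74 = -243*(-138439/74) = 33640677/74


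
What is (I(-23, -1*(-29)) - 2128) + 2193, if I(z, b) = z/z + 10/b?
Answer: 1924/29 ≈ 66.345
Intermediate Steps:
I(z, b) = 1 + 10/b
(I(-23, -1*(-29)) - 2128) + 2193 = ((10 - 1*(-29))/((-1*(-29))) - 2128) + 2193 = ((10 + 29)/29 - 2128) + 2193 = ((1/29)*39 - 2128) + 2193 = (39/29 - 2128) + 2193 = -61673/29 + 2193 = 1924/29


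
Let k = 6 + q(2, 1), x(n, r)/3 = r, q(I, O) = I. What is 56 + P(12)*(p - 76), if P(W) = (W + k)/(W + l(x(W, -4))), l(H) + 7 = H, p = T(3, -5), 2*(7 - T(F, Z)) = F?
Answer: 1802/7 ≈ 257.43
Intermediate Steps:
T(F, Z) = 7 - F/2
x(n, r) = 3*r
p = 11/2 (p = 7 - ½*3 = 7 - 3/2 = 11/2 ≈ 5.5000)
l(H) = -7 + H
k = 8 (k = 6 + 2 = 8)
P(W) = (8 + W)/(-19 + W) (P(W) = (W + 8)/(W + (-7 + 3*(-4))) = (8 + W)/(W + (-7 - 12)) = (8 + W)/(W - 19) = (8 + W)/(-19 + W))
56 + P(12)*(p - 76) = 56 + ((8 + 12)/(-19 + 12))*(11/2 - 76) = 56 + (20/(-7))*(-141/2) = 56 - ⅐*20*(-141/2) = 56 - 20/7*(-141/2) = 56 + 1410/7 = 1802/7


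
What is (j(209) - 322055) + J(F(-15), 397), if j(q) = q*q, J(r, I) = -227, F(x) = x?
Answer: -278601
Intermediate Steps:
j(q) = q²
(j(209) - 322055) + J(F(-15), 397) = (209² - 322055) - 227 = (43681 - 322055) - 227 = -278374 - 227 = -278601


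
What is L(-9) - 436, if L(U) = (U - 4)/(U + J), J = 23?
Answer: -6117/14 ≈ -436.93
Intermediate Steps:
L(U) = (-4 + U)/(23 + U) (L(U) = (U - 4)/(U + 23) = (-4 + U)/(23 + U))
L(-9) - 436 = (-4 - 9)/(23 - 9) - 436 = -13/14 - 436 = -6117/14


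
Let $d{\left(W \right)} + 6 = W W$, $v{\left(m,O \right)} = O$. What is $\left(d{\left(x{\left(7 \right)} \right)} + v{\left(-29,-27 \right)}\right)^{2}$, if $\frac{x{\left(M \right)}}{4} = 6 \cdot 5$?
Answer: $206410689$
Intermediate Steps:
$x{\left(M \right)} = 120$ ($x{\left(M \right)} = 4 \cdot 6 \cdot 5 = 4 \cdot 30 = 120$)
$d{\left(W \right)} = -6 + W^{2}$ ($d{\left(W \right)} = -6 + W W = -6 + W^{2}$)
$\left(d{\left(x{\left(7 \right)} \right)} + v{\left(-29,-27 \right)}\right)^{2} = \left(\left(-6 + 120^{2}\right) - 27\right)^{2} = \left(\left(-6 + 14400\right) - 27\right)^{2} = \left(14394 - 27\right)^{2} = 14367^{2} = 206410689$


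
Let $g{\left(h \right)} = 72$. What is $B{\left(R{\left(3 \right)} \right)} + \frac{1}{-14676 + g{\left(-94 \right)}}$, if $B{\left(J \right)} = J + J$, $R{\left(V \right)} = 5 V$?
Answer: $\frac{438119}{14604} \approx 30.0$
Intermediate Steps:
$B{\left(J \right)} = 2 J$
$B{\left(R{\left(3 \right)} \right)} + \frac{1}{-14676 + g{\left(-94 \right)}} = 2 \cdot 5 \cdot 3 + \frac{1}{-14676 + 72} = 2 \cdot 15 + \frac{1}{-14604} = 30 - \frac{1}{14604} = \frac{438119}{14604}$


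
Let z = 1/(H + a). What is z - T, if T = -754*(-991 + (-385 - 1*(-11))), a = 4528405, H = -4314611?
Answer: -220038922739/213794 ≈ -1.0292e+6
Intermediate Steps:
z = 1/213794 (z = 1/(-4314611 + 4528405) = 1/213794 ≈ 4.6774e-6)
T = 1029210 (T = -754*(-991 + (-385 + 11)) = -754*(-991 - 374) = -754*(-1365) = 1029210)
z - T = 1/213794 - 1*1029210 = 1/213794 - 1029210 = -220038922739/213794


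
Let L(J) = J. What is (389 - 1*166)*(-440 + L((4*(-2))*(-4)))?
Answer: -90984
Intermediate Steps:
(389 - 1*166)*(-440 + L((4*(-2))*(-4))) = (389 - 1*166)*(-440 + (4*(-2))*(-4)) = (389 - 166)*(-440 - 8*(-4)) = 223*(-440 + 32) = 223*(-408) = -90984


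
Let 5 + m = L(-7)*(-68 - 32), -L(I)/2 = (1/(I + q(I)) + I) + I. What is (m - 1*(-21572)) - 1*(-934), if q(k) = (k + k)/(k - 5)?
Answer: 137667/7 ≈ 19667.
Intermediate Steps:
q(k) = 2*k/(-5 + k) (q(k) = (2*k)/(-5 + k) = 2*k/(-5 + k))
L(I) = -4*I - 2/(I + 2*I/(-5 + I)) (L(I) = -2*((1/(I + 2*I/(-5 + I)) + I) + I) = -2*((I + 1/(I + 2*I/(-5 + I))) + I) = -2*(1/(I + 2*I/(-5 + I)) + 2*I) = -4*I - 2/(I + 2*I/(-5 + I)))
m = -19875/7 (m = -5 + (2*(5 - 1*(-7) - 2*(-7)³ + 6*(-7)²)/(-7*(-3 - 7)))*(-68 - 32) = -5 + (2*(-⅐)*(5 + 7 - 2*(-343) + 6*49)/(-10))*(-100) = -5 + (2*(-⅐)*(-⅒)*(5 + 7 + 686 + 294))*(-100) = -5 + (2*(-⅐)*(-⅒)*992)*(-100) = -5 + (992/35)*(-100) = -5 - 19840/7 = -19875/7 ≈ -2839.3)
(m - 1*(-21572)) - 1*(-934) = (-19875/7 - 1*(-21572)) - 1*(-934) = (-19875/7 + 21572) + 934 = 131129/7 + 934 = 137667/7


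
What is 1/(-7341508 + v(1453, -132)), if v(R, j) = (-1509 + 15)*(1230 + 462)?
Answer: -1/9869356 ≈ -1.0132e-7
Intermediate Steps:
v(R, j) = -2527848 (v(R, j) = -1494*1692 = -2527848)
1/(-7341508 + v(1453, -132)) = 1/(-7341508 - 2527848) = 1/(-9869356) = -1/9869356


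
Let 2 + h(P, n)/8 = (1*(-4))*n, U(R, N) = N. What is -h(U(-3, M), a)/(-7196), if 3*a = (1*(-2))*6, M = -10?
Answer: 4/257 ≈ 0.015564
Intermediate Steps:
a = -4 (a = ((1*(-2))*6)/3 = (-2*6)/3 = (⅓)*(-12) = -4)
h(P, n) = -16 - 32*n (h(P, n) = -16 + 8*((1*(-4))*n) = -16 + 8*(-4*n) = -16 - 32*n)
-h(U(-3, M), a)/(-7196) = -(-16 - 32*(-4))/(-7196) = -(-16 + 128)*(-1)/7196 = -112*(-1)/7196 = -1*(-4/257) = 4/257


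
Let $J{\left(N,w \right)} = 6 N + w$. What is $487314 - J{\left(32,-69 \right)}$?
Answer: $487191$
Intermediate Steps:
$J{\left(N,w \right)} = w + 6 N$
$487314 - J{\left(32,-69 \right)} = 487314 - \left(-69 + 6 \cdot 32\right) = 487314 - \left(-69 + 192\right) = 487314 - 123 = 487191$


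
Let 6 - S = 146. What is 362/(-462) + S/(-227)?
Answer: -8747/52437 ≈ -0.16681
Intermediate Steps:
S = -140 (S = 6 - 1*146 = 6 - 146 = -140)
362/(-462) + S/(-227) = 362/(-462) - 140/(-227) = 362*(-1/462) - 140*(-1/227) = -181/231 + 140/227 = -8747/52437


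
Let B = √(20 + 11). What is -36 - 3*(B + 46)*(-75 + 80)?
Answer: -726 - 15*√31 ≈ -809.52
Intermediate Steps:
B = √31 ≈ 5.5678
-36 - 3*(B + 46)*(-75 + 80) = -36 - 3*(√31 + 46)*(-75 + 80) = -36 - 3*(46 + √31)*5 = -36 - 3*(230 + 5*√31) = -36 + (-690 - 15*√31) = -726 - 15*√31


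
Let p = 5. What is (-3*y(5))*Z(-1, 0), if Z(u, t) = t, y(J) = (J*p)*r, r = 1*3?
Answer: 0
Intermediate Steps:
r = 3
y(J) = 15*J (y(J) = (J*5)*3 = (5*J)*3 = 15*J)
(-3*y(5))*Z(-1, 0) = -45*5*0 = -3*75*0 = -225*0 = 0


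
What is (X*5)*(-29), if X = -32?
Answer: 4640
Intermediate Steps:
(X*5)*(-29) = -32*5*(-29) = -160*(-29) = 4640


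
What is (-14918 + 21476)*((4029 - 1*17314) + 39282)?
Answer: 170488326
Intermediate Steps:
(-14918 + 21476)*((4029 - 1*17314) + 39282) = 6558*((4029 - 17314) + 39282) = 6558*(-13285 + 39282) = 6558*25997 = 170488326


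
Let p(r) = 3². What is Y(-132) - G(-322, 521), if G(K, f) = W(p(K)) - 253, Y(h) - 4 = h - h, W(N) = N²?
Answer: 176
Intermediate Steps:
p(r) = 9
Y(h) = 4 (Y(h) = 4 + (h - h) = 4 + 0 = 4)
G(K, f) = -172 (G(K, f) = 9² - 253 = 81 - 253 = -172)
Y(-132) - G(-322, 521) = 4 - 1*(-172) = 4 + 172 = 176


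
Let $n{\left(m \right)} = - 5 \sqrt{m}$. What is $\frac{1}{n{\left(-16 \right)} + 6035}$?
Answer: $\frac{1207}{7284325} + \frac{4 i}{7284325} \approx 0.0001657 + 5.4912 \cdot 10^{-7} i$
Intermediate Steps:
$\frac{1}{n{\left(-16 \right)} + 6035} = \frac{1}{- 5 \sqrt{-16} + 6035} = \frac{1}{- 5 \cdot 4 i + 6035} = \frac{1}{- 20 i + 6035} = \frac{1}{6035 - 20 i} = \frac{6035 + 20 i}{36421625}$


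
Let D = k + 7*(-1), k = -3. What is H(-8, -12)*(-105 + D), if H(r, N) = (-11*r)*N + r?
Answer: 122360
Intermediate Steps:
H(r, N) = r - 11*N*r (H(r, N) = -11*N*r + r = r - 11*N*r)
D = -10 (D = -3 + 7*(-1) = -3 - 7 = -10)
H(-8, -12)*(-105 + D) = (-8*(1 - 11*(-12)))*(-105 - 10) = -8*(1 + 132)*(-115) = -8*133*(-115) = -1064*(-115) = 122360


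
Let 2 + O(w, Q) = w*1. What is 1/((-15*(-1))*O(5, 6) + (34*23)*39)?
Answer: 1/30543 ≈ 3.2741e-5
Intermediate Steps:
O(w, Q) = -2 + w (O(w, Q) = -2 + w*1 = -2 + w)
1/((-15*(-1))*O(5, 6) + (34*23)*39) = 1/((-15*(-1))*(-2 + 5) + (34*23)*39) = 1/(15*3 + 782*39) = 1/(45 + 30498) = 1/30543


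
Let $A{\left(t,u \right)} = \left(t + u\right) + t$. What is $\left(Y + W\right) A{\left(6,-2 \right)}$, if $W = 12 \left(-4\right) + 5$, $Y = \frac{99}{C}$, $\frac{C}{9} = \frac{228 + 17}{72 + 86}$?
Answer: $- \frac{17594}{49} \approx -359.06$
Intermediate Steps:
$A{\left(t,u \right)} = u + 2 t$
$C = \frac{2205}{158}$ ($C = 9 \frac{228 + 17}{72 + 86} = 9 \cdot \frac{245}{158} = \frac{2205}{158} \approx 13.956$)
$Y = \frac{1738}{245}$ ($Y = \frac{99}{\frac{2205}{158}} = 99 \cdot \frac{158}{2205} = \frac{1738}{245} \approx 7.0939$)
$W = -43$ ($W = -48 + 5 = -43$)
$\left(Y + W\right) A{\left(6,-2 \right)} = \left(\frac{1738}{245} - 43\right) \left(-2 + 2 \cdot 6\right) = - \frac{8797 \left(-2 + 12\right)}{245} = \left(- \frac{8797}{245}\right) 10 = - \frac{17594}{49}$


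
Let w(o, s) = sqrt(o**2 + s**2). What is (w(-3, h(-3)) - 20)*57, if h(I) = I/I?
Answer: -1140 + 57*sqrt(10) ≈ -959.75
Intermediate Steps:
h(I) = 1
(w(-3, h(-3)) - 20)*57 = (sqrt((-3)**2 + 1**2) - 20)*57 = (sqrt(9 + 1) - 20)*57 = (sqrt(10) - 20)*57 = (-20 + sqrt(10))*57 = -1140 + 57*sqrt(10)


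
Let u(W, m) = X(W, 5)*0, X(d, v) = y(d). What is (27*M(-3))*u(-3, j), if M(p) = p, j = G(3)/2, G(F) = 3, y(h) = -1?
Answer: 0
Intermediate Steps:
X(d, v) = -1
j = 3/2 ≈ 1.5000
u(W, m) = 0 (u(W, m) = -1*0 = 0)
(27*M(-3))*u(-3, j) = (27*(-3))*0 = -81*0 = 0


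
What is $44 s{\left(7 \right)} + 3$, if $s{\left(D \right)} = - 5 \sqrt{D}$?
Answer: $3 - 220 \sqrt{7} \approx -579.07$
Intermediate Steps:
$44 s{\left(7 \right)} + 3 = 44 \left(- 5 \sqrt{7}\right) + 3 = - 220 \sqrt{7} + 3 = 3 - 220 \sqrt{7}$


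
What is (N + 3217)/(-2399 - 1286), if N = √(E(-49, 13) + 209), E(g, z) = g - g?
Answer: -3217/3685 - √209/3685 ≈ -0.87692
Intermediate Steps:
E(g, z) = 0
N = √209 (N = √(0 + 209) = √209 ≈ 14.457)
(N + 3217)/(-2399 - 1286) = (√209 + 3217)/(-2399 - 1286) = (3217 + √209)/(-3685) = (3217 + √209)*(-1/3685) = -3217/3685 - √209/3685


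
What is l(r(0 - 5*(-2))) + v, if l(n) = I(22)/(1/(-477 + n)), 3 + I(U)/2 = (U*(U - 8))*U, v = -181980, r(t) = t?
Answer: -6507962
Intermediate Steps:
I(U) = -6 + 2*U**2*(-8 + U) (I(U) = -6 + 2*((U*(U - 8))*U) = -6 + 2*((U*(-8 + U))*U) = -6 + 2*(U**2*(-8 + U)) = -6 + 2*U**2*(-8 + U))
l(n) = -6461442 + 13546*n (l(n) = (-6 - 16*22**2 + 2*22**3)/(1/(-477 + n)) = (-6 - 16*484 + 2*10648)*(-477 + n) = (-6 - 7744 + 21296)*(-477 + n) = 13546*(-477 + n) = -6461442 + 13546*n)
l(r(0 - 5*(-2))) + v = (-6461442 + 13546*(0 - 5*(-2))) - 181980 = (-6461442 + 13546*(0 + 10)) - 181980 = (-6461442 + 13546*10) - 181980 = (-6461442 + 135460) - 181980 = -6325982 - 181980 = -6507962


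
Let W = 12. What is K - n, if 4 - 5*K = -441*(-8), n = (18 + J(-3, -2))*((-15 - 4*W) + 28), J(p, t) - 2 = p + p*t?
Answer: 501/5 ≈ 100.20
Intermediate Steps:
J(p, t) = 2 + p + p*t (J(p, t) = 2 + (p + p*t) = 2 + p + p*t)
n = -805 (n = (18 + (2 - 3 - 3*(-2)))*((-15 - 4*12) + 28) = (18 + (2 - 3 + 6))*((-15 - 48) + 28) = (18 + 5)*(-63 + 28) = 23*(-35) = -805)
K = -3524/5 (K = ⅘ - (-441)*(-8)/5 = ⅘ - ⅕*3528 = ⅘ - 3528/5 = -3524/5 ≈ -704.80)
K - n = -3524/5 - 1*(-805) = -3524/5 + 805 = 501/5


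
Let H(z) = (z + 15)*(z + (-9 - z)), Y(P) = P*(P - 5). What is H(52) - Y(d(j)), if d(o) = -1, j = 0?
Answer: -609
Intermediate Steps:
Y(P) = P*(-5 + P)
H(z) = -135 - 9*z (H(z) = (15 + z)*(-9) = -135 - 9*z)
H(52) - Y(d(j)) = (-135 - 9*52) - (-1)*(-5 - 1) = (-135 - 468) - (-1)*(-6) = -603 - 1*6 = -603 - 6 = -609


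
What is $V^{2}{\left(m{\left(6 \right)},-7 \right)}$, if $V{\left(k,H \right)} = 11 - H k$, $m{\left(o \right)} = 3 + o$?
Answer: $5476$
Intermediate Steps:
$V{\left(k,H \right)} = 11 - H k$
$V^{2}{\left(m{\left(6 \right)},-7 \right)} = \left(11 - - 7 \left(3 + 6\right)\right)^{2} = \left(11 - \left(-7\right) 9\right)^{2} = \left(11 + 63\right)^{2} = 74^{2} = 5476$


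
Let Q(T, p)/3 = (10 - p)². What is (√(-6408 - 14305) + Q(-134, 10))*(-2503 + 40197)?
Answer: 37694*I*√20713 ≈ 5.4249e+6*I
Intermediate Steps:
Q(T, p) = 3*(10 - p)²
(√(-6408 - 14305) + Q(-134, 10))*(-2503 + 40197) = (√(-6408 - 14305) + 3*(-10 + 10)²)*(-2503 + 40197) = (√(-20713) + 3*0²)*37694 = (I*√20713 + 3*0)*37694 = (I*√20713 + 0)*37694 = (I*√20713)*37694 = 37694*I*√20713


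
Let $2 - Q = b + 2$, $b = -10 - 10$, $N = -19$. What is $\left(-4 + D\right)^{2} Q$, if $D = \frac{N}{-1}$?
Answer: $4500$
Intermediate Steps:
$b = -20$ ($b = -10 - 10 = -20$)
$D = 19$ ($D = - \frac{19}{-1} = \left(-19\right) \left(-1\right) = 19$)
$Q = 20$ ($Q = 2 - \left(-20 + 2\right) = 2 - -18 = 2 + 18 = 20$)
$\left(-4 + D\right)^{2} Q = \left(-4 + 19\right)^{2} \cdot 20 = 15^{2} \cdot 20 = 225 \cdot 20 = 4500$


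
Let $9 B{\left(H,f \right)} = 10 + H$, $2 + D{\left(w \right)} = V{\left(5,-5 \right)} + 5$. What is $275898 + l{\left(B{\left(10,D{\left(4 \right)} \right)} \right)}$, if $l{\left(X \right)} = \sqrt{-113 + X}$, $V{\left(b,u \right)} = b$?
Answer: $275898 + \frac{i \sqrt{997}}{3} \approx 2.759 \cdot 10^{5} + 10.525 i$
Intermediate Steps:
$D{\left(w \right)} = 8$ ($D{\left(w \right)} = -2 + \left(5 + 5\right) = -2 + 10 = 8$)
$B{\left(H,f \right)} = \frac{10}{9} + \frac{H}{9}$ ($B{\left(H,f \right)} = \frac{10 + H}{9} = \frac{10}{9} + \frac{H}{9}$)
$275898 + l{\left(B{\left(10,D{\left(4 \right)} \right)} \right)} = 275898 + \sqrt{-113 + \left(\frac{10}{9} + \frac{1}{9} \cdot 10\right)} = 275898 + \sqrt{-113 + \left(\frac{10}{9} + \frac{10}{9}\right)} = 275898 + \sqrt{-113 + \frac{20}{9}} = 275898 + \sqrt{- \frac{997}{9}} = 275898 + \frac{i \sqrt{997}}{3}$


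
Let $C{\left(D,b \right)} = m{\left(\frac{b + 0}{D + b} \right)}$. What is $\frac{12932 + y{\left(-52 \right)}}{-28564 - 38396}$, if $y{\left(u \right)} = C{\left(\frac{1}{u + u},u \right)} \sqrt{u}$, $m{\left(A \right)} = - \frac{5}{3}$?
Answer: $- \frac{3233}{16740} + \frac{i \sqrt{13}}{20088} \approx -0.19313 + 0.00017949 i$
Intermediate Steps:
$m{\left(A \right)} = - \frac{5}{3}$ ($m{\left(A \right)} = \left(-5\right) \frac{1}{3} = - \frac{5}{3}$)
$C{\left(D,b \right)} = - \frac{5}{3}$
$y{\left(u \right)} = - \frac{5 \sqrt{u}}{3}$
$\frac{12932 + y{\left(-52 \right)}}{-28564 - 38396} = \frac{12932 - \frac{5 \sqrt{-52}}{3}}{-28564 - 38396} = \frac{12932 - \frac{5 \cdot 2 i \sqrt{13}}{3}}{-66960} = \left(12932 - \frac{10 i \sqrt{13}}{3}\right) \left(- \frac{1}{66960}\right) = - \frac{3233}{16740} + \frac{i \sqrt{13}}{20088}$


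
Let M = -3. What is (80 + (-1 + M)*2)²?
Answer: 5184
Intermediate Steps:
(80 + (-1 + M)*2)² = (80 + (-1 - 3)*2)² = (80 - 4*2)² = (80 - 8)² = 72² = 5184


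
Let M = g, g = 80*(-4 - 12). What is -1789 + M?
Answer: -3069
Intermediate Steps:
g = -1280 (g = 80*(-16) = -1280)
M = -1280
-1789 + M = -1789 - 1280 = -3069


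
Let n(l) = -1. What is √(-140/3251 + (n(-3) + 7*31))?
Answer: 2*√570612269/3251 ≈ 14.695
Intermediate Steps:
√(-140/3251 + (n(-3) + 7*31)) = √(-140/3251 + (-1 + 7*31)) = √(-140*1/3251 + (-1 + 217)) = √(-140/3251 + 216) = √(702076/3251) = 2*√570612269/3251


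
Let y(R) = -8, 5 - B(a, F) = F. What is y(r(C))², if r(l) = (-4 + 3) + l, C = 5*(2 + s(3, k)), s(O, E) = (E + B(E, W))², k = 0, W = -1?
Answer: 64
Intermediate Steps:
B(a, F) = 5 - F
s(O, E) = (6 + E)² (s(O, E) = (E + (5 - 1*(-1)))² = (E + (5 + 1))² = (E + 6)² = (6 + E)²)
C = 190 (C = 5*(2 + (6 + 0)²) = 5*(2 + 6²) = 5*(2 + 36) = 5*38 = 190)
r(l) = -1 + l
y(r(C))² = (-8)² = 64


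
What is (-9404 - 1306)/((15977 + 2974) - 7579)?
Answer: -5355/5686 ≈ -0.94179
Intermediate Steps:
(-9404 - 1306)/((15977 + 2974) - 7579) = -10710/(18951 - 7579) = -10710/11372 = -10710*1/11372 = -5355/5686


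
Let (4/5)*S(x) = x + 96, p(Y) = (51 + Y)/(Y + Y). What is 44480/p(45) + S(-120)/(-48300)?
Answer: 67137001/1610 ≈ 41700.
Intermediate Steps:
p(Y) = (51 + Y)/(2*Y) (p(Y) = (51 + Y)/((2*Y)) = (51 + Y)*(1/(2*Y)) = (51 + Y)/(2*Y))
S(x) = 120 + 5*x/4 (S(x) = 5*(x + 96)/4 = 5*(96 + x)/4 = 120 + 5*x/4)
44480/p(45) + S(-120)/(-48300) = 44480/(((1/2)*(51 + 45)/45)) + (120 + (5/4)*(-120))/(-48300) = 44480/(((1/2)*(1/45)*96)) + (120 - 150)*(-1/48300) = 44480/(16/15) - 30*(-1/48300) = 44480*(15/16) + 1/1610 = 41700 + 1/1610 = 67137001/1610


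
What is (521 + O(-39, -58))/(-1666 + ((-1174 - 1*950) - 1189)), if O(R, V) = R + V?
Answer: -424/4979 ≈ -0.085158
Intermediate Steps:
(521 + O(-39, -58))/(-1666 + ((-1174 - 1*950) - 1189)) = (521 + (-39 - 58))/(-1666 + ((-1174 - 1*950) - 1189)) = (521 - 97)/(-1666 + ((-1174 - 950) - 1189)) = 424/(-1666 + (-2124 - 1189)) = 424/(-1666 - 3313) = 424/(-4979) = 424*(-1/4979) = -424/4979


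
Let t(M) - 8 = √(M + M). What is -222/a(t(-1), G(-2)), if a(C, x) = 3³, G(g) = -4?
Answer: -74/9 ≈ -8.2222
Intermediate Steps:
t(M) = 8 + √2*√M (t(M) = 8 + √(M + M) = 8 + √(2*M) = 8 + √2*√M)
a(C, x) = 27
-222/a(t(-1), G(-2)) = -222/27 = -222*1/27 = -74/9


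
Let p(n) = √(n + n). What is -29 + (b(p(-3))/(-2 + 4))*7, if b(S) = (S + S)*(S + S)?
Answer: -113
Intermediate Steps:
p(n) = √2*√n (p(n) = √(2*n) = √2*√n)
b(S) = 4*S² (b(S) = (2*S)*(2*S) = 4*S²)
-29 + (b(p(-3))/(-2 + 4))*7 = -29 + ((4*(√2*√(-3))²)/(-2 + 4))*7 = -29 + ((4*(√2*(I*√3))²)/2)*7 = -29 + ((4*(I*√6)²)*(½))*7 = -29 + ((4*(-6))*(½))*7 = -29 - 24*½*7 = -29 - 12*7 = -29 - 84 = -113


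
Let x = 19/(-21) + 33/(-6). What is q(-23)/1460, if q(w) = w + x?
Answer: -247/12264 ≈ -0.020140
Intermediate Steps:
x = -269/42 (x = 19*(-1/21) + 33*(-⅙) = -19/21 - 11/2 = -269/42 ≈ -6.4048)
q(w) = -269/42 + w (q(w) = w - 269/42 = -269/42 + w)
q(-23)/1460 = (-269/42 - 23)/1460 = -1235/42*1/1460 = -247/12264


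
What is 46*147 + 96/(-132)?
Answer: 74374/11 ≈ 6761.3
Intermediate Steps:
46*147 + 96/(-132) = 6762 + 96*(-1/132) = 6762 - 8/11 = 74374/11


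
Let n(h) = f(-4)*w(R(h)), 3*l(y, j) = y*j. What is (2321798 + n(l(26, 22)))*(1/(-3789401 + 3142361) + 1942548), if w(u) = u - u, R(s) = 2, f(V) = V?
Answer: 1459141217911909181/323520 ≈ 4.5102e+12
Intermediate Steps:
w(u) = 0
l(y, j) = j*y/3 (l(y, j) = (y*j)/3 = (j*y)/3 = j*y/3)
n(h) = 0 (n(h) = -4*0 = 0)
(2321798 + n(l(26, 22)))*(1/(-3789401 + 3142361) + 1942548) = (2321798 + 0)*(1/(-3789401 + 3142361) + 1942548) = 2321798*(1/(-647040) + 1942548) = 2321798*(-1/647040 + 1942548) = 2321798*(1256906257919/647040) = 1459141217911909181/323520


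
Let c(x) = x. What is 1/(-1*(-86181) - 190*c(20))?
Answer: 1/82381 ≈ 1.2139e-5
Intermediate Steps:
1/(-1*(-86181) - 190*c(20)) = 1/(-1*(-86181) - 190*20) = 1/(86181 - 3800) = 1/82381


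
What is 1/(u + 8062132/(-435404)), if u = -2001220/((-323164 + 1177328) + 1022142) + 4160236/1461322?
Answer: -74614291895936183/1248753401816854645 ≈ -0.059751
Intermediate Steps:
u = 1220362238844/685471809133 (u = -2001220/(854164 + 1022142) + 4160236*(1/1461322) = -2001220/1876306 + 2080118/730661 = -2001220*1/1876306 + 2080118/730661 = -1000610/938153 + 2080118/730661 = 1220362238844/685471809133 ≈ 1.7803)
1/(u + 8062132/(-435404)) = 1/(1220362238844/685471809133 + 8062132/(-435404)) = 1/(1220362238844/685471809133 + 8062132*(-1/435404)) = 1/(1220362238844/685471809133 - 2015533/108851) = 1/(-1248753401816854645/74614291895936183) = -74614291895936183/1248753401816854645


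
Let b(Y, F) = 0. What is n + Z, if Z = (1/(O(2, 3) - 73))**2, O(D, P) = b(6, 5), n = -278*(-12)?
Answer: 17777545/5329 ≈ 3336.0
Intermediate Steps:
n = 3336
O(D, P) = 0
Z = 1/5329 (Z = (1/(0 - 73))**2 = (1/(-73))**2 = (-1/73)**2 = 1/5329 ≈ 0.00018765)
n + Z = 3336 + 1/5329 = 17777545/5329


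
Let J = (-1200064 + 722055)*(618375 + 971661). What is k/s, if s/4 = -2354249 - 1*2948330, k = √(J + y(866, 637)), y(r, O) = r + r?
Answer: -I*√47503219787/5302579 ≈ -0.041103*I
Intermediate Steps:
y(r, O) = 2*r
J = -760051518324 (J = -478009*1590036 = -760051518324)
k = 4*I*√47503219787 (k = √(-760051518324 + 2*866) = √(-760051518324 + 1732) = √(-760051516592) = 4*I*√47503219787 ≈ 8.7181e+5*I)
s = -21210316 (s = 4*(-2354249 - 1*2948330) = 4*(-2354249 - 2948330) = 4*(-5302579) = -21210316)
k/s = (4*I*√47503219787)/(-21210316) = (4*I*√47503219787)*(-1/21210316) = -I*√47503219787/5302579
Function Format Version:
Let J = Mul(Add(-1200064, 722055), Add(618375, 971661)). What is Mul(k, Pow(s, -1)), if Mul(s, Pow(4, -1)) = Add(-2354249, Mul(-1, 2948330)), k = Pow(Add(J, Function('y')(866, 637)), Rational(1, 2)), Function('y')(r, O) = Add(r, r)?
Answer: Mul(Rational(-1, 5302579), I, Pow(47503219787, Rational(1, 2))) ≈ Mul(-0.041103, I)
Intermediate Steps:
Function('y')(r, O) = Mul(2, r)
J = -760051518324 (J = Mul(-478009, 1590036) = -760051518324)
k = Mul(4, I, Pow(47503219787, Rational(1, 2))) (k = Pow(Add(-760051518324, Mul(2, 866)), Rational(1, 2)) = Pow(Add(-760051518324, 1732), Rational(1, 2)) = Pow(-760051516592, Rational(1, 2)) = Mul(4, I, Pow(47503219787, Rational(1, 2))) ≈ Mul(8.7181e+5, I))
s = -21210316 (s = Mul(4, Add(-2354249, Mul(-1, 2948330))) = Mul(4, Add(-2354249, -2948330)) = Mul(4, -5302579) = -21210316)
Mul(k, Pow(s, -1)) = Mul(Mul(4, I, Pow(47503219787, Rational(1, 2))), Pow(-21210316, -1)) = Mul(Mul(4, I, Pow(47503219787, Rational(1, 2))), Rational(-1, 21210316)) = Mul(Rational(-1, 5302579), I, Pow(47503219787, Rational(1, 2)))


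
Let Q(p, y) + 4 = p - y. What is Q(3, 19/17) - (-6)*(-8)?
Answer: -852/17 ≈ -50.118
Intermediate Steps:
Q(p, y) = -4 + p - y (Q(p, y) = -4 + (p - y) = -4 + p - y)
Q(3, 19/17) - (-6)*(-8) = (-4 + 3 - 19/17) - (-6)*(-8) = (-4 + 3 - 19/17) - 1*48 = (-4 + 3 - 1*19/17) - 48 = (-4 + 3 - 19/17) - 48 = -36/17 - 48 = -852/17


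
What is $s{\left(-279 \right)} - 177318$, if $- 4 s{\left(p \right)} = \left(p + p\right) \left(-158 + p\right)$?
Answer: $- \frac{476559}{2} \approx -2.3828 \cdot 10^{5}$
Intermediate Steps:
$s{\left(p \right)} = - \frac{p \left(-158 + p\right)}{2}$ ($s{\left(p \right)} = - \frac{\left(p + p\right) \left(-158 + p\right)}{4} = - \frac{2 p \left(-158 + p\right)}{4} = - \frac{p \left(-158 + p\right)}{2}$)
$s{\left(-279 \right)} - 177318 = \frac{1}{2} \left(-279\right) \left(158 - -279\right) - 177318 = \frac{1}{2} \left(-279\right) \left(158 + 279\right) - 177318 = \frac{1}{2} \left(-279\right) 437 - 177318 = - \frac{121923}{2} - 177318 = - \frac{476559}{2}$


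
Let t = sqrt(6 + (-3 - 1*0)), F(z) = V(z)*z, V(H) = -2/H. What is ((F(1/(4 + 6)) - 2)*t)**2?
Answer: 48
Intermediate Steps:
F(z) = -2 (F(z) = (-2/z)*z = -2)
t = sqrt(3) (t = sqrt(6 + (-3 + 0)) = sqrt(6 - 3) = sqrt(3) ≈ 1.7320)
((F(1/(4 + 6)) - 2)*t)**2 = ((-2 - 2)*sqrt(3))**2 = (-4*sqrt(3))**2 = 48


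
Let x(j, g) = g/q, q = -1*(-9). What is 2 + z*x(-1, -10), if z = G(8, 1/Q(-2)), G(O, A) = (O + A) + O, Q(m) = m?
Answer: -137/9 ≈ -15.222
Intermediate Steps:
q = 9
x(j, g) = g/9
G(O, A) = A + 2*O (G(O, A) = (A + O) + O = A + 2*O)
z = 31/2 (z = 1/(-2) + 2*8 = -1/2 + 16 = 31/2 ≈ 15.500)
2 + z*x(-1, -10) = 2 + 31*((1/9)*(-10))/2 = 2 + (31/2)*(-10/9) = 2 - 155/9 = -137/9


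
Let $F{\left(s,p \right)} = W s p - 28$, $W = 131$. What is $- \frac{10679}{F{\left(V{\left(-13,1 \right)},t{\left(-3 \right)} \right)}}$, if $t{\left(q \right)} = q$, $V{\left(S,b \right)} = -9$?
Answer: $- \frac{10679}{3509} \approx -3.0433$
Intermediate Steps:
$F{\left(s,p \right)} = -28 + 131 p s$ ($F{\left(s,p \right)} = 131 s p - 28 = 131 p s - 28 = -28 + 131 p s$)
$- \frac{10679}{F{\left(V{\left(-13,1 \right)},t{\left(-3 \right)} \right)}} = - \frac{10679}{-28 + 131 \left(-3\right) \left(-9\right)} = - \frac{10679}{-28 + 3537} = - \frac{10679}{3509}$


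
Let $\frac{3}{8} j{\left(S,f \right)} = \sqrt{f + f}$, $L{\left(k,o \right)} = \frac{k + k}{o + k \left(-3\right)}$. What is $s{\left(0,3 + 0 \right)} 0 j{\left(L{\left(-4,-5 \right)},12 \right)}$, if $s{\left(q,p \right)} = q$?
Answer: $0$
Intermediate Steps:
$L{\left(k,o \right)} = \frac{2 k}{o - 3 k}$
$j{\left(S,f \right)} = \frac{8 \sqrt{2} \sqrt{f}}{3}$ ($j{\left(S,f \right)} = \frac{8 \sqrt{f + f}}{3} = \frac{8 \sqrt{2 f}}{3} = \frac{8 \sqrt{2} \sqrt{f}}{3}$)
$s{\left(0,3 + 0 \right)} 0 j{\left(L{\left(-4,-5 \right)},12 \right)} = 0 \cdot 0 \frac{8 \sqrt{2} \sqrt{12}}{3} = 0 \frac{8 \sqrt{2} \cdot 2 \sqrt{3}}{3} = 0 \frac{16 \sqrt{6}}{3} = 0$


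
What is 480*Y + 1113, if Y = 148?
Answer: 72153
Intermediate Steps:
480*Y + 1113 = 480*148 + 1113 = 71040 + 1113 = 72153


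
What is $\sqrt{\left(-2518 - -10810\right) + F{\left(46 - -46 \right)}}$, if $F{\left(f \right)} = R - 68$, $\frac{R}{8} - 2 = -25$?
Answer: $2 \sqrt{2010} \approx 89.666$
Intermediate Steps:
$R = -184$ ($R = 16 + 8 \left(-25\right) = 16 - 200 = -184$)
$F{\left(f \right)} = -252$ ($F{\left(f \right)} = -184 - 68 = -252$)
$\sqrt{\left(-2518 - -10810\right) + F{\left(46 - -46 \right)}} = \sqrt{\left(-2518 - -10810\right) - 252} = \sqrt{\left(-2518 + 10810\right) - 252} = \sqrt{8292 - 252} = \sqrt{8040} = 2 \sqrt{2010}$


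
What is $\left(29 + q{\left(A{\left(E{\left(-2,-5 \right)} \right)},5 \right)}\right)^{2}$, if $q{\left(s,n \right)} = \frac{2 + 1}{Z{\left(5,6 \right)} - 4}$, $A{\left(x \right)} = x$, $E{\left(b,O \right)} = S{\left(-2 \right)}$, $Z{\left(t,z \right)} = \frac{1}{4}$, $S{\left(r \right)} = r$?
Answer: $\frac{19881}{25} \approx 795.24$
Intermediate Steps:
$Z{\left(t,z \right)} = \frac{1}{4}$
$E{\left(b,O \right)} = -2$
$q{\left(s,n \right)} = - \frac{4}{5}$ ($q{\left(s,n \right)} = \frac{2 + 1}{\frac{1}{4} - 4} = \frac{3}{- \frac{15}{4}} = 3 \left(- \frac{4}{15}\right) = - \frac{4}{5}$)
$\left(29 + q{\left(A{\left(E{\left(-2,-5 \right)} \right)},5 \right)}\right)^{2} = \left(29 - \frac{4}{5}\right)^{2} = \left(\frac{141}{5}\right)^{2} = \frac{19881}{25}$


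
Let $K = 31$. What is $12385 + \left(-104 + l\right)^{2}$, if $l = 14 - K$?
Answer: $27026$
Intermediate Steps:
$l = -17$ ($l = 14 - 31 = -17$)
$12385 + \left(-104 + l\right)^{2} = 12385 + \left(-104 - 17\right)^{2} = 12385 + \left(-121\right)^{2} = 12385 + 14641 = 27026$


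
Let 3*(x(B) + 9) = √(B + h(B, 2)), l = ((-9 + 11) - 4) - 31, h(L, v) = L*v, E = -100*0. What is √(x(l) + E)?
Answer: √(-9 + I*√11) ≈ 0.5439 + 3.0489*I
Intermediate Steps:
E = 0
l = -33 (l = (2 - 4) - 31 = -2 - 31 = -33)
x(B) = -9 + √3*√B/3 (x(B) = -9 + √(B + B*2)/3 = -9 + √(B + 2*B)/3 = -9 + √(3*B)/3 = -9 + (√3*√B)/3 = -9 + √3*√B/3)
√(x(l) + E) = √((-9 + √3*√(-33)/3) + 0) = √((-9 + √3*(I*√33)/3) + 0) = √((-9 + I*√11) + 0) = √(-9 + I*√11)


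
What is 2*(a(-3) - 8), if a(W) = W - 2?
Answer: -26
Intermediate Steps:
a(W) = -2 + W
2*(a(-3) - 8) = 2*((-2 - 3) - 8) = 2*(-5 - 8) = 2*(-13) = -26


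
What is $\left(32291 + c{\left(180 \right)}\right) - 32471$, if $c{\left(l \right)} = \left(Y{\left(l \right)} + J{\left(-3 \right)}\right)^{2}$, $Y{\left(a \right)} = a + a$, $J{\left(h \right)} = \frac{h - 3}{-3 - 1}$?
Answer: $\frac{522009}{4} \approx 1.305 \cdot 10^{5}$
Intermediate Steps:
$J{\left(h \right)} = \frac{3}{4} - \frac{h}{4}$ ($J{\left(h \right)} = \frac{-3 + h}{-4} = \left(-3 + h\right) \left(- \frac{1}{4}\right) = \frac{3}{4} - \frac{h}{4}$)
$Y{\left(a \right)} = 2 a$
$c{\left(l \right)} = \left(\frac{3}{2} + 2 l\right)^{2}$ ($c{\left(l \right)} = \left(2 l + \left(\frac{3}{4} - - \frac{3}{4}\right)\right)^{2} = \left(2 l + \left(\frac{3}{4} + \frac{3}{4}\right)\right)^{2} = \left(2 l + \frac{3}{2}\right)^{2} = \left(\frac{3}{2} + 2 l\right)^{2}$)
$\left(32291 + c{\left(180 \right)}\right) - 32471 = \left(32291 + \frac{\left(3 + 4 \cdot 180\right)^{2}}{4}\right) - 32471 = \left(32291 + \frac{\left(3 + 720\right)^{2}}{4}\right) - 32471 = \left(32291 + \frac{723^{2}}{4}\right) - 32471 = \left(32291 + \frac{1}{4} \cdot 522729\right) - 32471 = \left(32291 + \frac{522729}{4}\right) - 32471 = \frac{651893}{4} - 32471 = \frac{522009}{4}$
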